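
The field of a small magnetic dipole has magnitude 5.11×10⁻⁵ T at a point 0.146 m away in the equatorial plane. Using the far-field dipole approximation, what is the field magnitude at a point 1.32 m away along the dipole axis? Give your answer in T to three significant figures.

Dipole fields scale as 1/r³ in the far field.
The axial field is twice the equatorial field at the same r, so the geometry factor is 2/1.
B₂ = B₁ · (2/1) · (r₁/r₂)³ = 5.11×10⁻⁵ · 2 · (0.146/1.32)³.
(r₁/r₂)³ = (0.1106)³ = 0.001353.
B₂ ≈ 1.383×10⁻⁷ T.

B ≈ 1.38×10⁻⁷ T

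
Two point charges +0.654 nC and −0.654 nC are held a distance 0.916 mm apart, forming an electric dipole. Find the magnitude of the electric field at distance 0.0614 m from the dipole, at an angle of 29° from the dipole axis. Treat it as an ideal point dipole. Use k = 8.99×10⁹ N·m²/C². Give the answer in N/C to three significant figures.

E ≈ 42.2 N/C

Dipole moment p = qd = (6.54×10⁻¹⁰ C)(9.16×10⁻⁴ m) = 5.991×10⁻¹³ C·m.
At angle θ the dipole field magnitude is E = (kp/r³)·√(1 + 3cos²θ).
kp/r³ = (8.99×10⁹)(5.991×10⁻¹³) / (0.0614)³ = 23.27 N/C.
√(1 + 3cos²29°) = √(1 + 3·0.7650) = √3.2949 ≈ 1.8152.
E ≈ 23.27 × 1.815 = 42.24 N/C.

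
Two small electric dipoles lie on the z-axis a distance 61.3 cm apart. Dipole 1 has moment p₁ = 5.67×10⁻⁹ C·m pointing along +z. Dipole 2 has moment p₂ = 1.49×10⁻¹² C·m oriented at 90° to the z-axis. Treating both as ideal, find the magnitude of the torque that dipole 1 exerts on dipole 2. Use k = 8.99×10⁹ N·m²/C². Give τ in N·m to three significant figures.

The second dipole sits on the axis of the first, so the field there is axial: E₁ = 2kp₁/r³ along +z.
E₁ = 2(8.99×10⁹)(5.67×10⁻⁹)/(0.613)³ = 442.6 N/C.
Torque on the second dipole: τ = p₂ E₁ sinθ.
τ = (1.49×10⁻¹²)(442.6)·sin90° = 6.594×10⁻¹⁰ N·m.

τ ≈ 6.59×10⁻¹⁰ N·m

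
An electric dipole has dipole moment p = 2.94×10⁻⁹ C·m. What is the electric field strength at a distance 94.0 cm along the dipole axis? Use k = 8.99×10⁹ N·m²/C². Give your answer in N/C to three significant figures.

E ≈ 63.6 N/C

On the dipole axis E = 2kp/r³.
E = 2·(8.99×10⁹)(2.94×10⁻⁹) / (0.940)³ = 63.64 N/C.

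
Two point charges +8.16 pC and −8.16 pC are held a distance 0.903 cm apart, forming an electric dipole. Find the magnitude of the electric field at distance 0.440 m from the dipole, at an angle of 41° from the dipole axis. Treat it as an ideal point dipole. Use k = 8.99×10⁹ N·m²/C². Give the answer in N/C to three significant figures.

E ≈ 0.0128 N/C

Dipole moment p = qd = (8.16×10⁻¹² C)(0.00903 m) = 7.368×10⁻¹⁴ C·m.
At angle θ the dipole field magnitude is E = (kp/r³)·√(1 + 3cos²θ).
kp/r³ = (8.99×10⁹)(7.368×10⁻¹⁴) / (0.440)³ = 0.007776 N/C.
√(1 + 3cos²41°) = √(1 + 3·0.5696) = √2.7088 ≈ 1.6458.
E ≈ 0.007776 × 1.646 = 0.01280 N/C.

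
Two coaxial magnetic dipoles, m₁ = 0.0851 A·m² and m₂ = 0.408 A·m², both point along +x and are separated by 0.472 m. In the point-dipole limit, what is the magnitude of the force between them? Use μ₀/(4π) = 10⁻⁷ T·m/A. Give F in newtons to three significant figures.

On-axis B of dipole 1: B = (μ₀/4π)·2m₁/r³. Force on dipole 2: F = m₂·dB/dr.
dB/dr = −(μ₀/4π)·6m₁/r⁴, so |F| = (μ₀/4π)·6m₁m₂/r⁴.
F = 6(10⁻⁷)(0.0851)(0.408)/(0.472)⁴ = 4.197×10⁻⁷ N.

F ≈ 4.20×10⁻⁷ N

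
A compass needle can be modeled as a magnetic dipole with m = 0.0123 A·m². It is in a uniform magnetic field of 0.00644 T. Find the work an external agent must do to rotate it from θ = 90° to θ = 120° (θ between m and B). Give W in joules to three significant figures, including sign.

W ≈ 3.96×10⁻⁵ J

W_ext = ΔU = −mB cosθ₂ + mB cosθ₁ = mB(cosθ₁ − cosθ₂).
W = (0.0123)(0.00644)·(cos90° − cos120°) = (7.921×10⁻⁵)·(+0.5000) = 3.961×10⁻⁵ J.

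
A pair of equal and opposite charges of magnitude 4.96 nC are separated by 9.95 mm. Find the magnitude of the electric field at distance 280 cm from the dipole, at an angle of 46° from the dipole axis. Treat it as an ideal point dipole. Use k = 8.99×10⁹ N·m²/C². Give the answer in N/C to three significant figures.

Dipole moment p = qd = (4.96×10⁻⁹ C)(0.00995 m) = 4.935×10⁻¹¹ C·m.
At angle θ the dipole field magnitude is E = (kp/r³)·√(1 + 3cos²θ).
kp/r³ = (8.99×10⁹)(4.935×10⁻¹¹) / (2.80)³ = 0.02021 N/C.
√(1 + 3cos²46°) = √(1 + 3·0.4826) = √2.4477 ≈ 1.5645.
E ≈ 0.02021 × 1.564 = 0.03162 N/C.

E ≈ 0.0316 N/C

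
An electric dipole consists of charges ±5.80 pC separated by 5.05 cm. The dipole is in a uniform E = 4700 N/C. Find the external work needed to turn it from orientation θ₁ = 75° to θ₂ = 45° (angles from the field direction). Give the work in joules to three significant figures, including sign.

W ≈ -6.17×10⁻¹⁰ J

Dipole moment p = qd = (5.80×10⁻¹² C)(0.0505 m) = 2.929×10⁻¹³ C·m.
W_ext = ΔU = U(θ₂) − U(θ₁) = −pE cosθ₂ − (−pE cosθ₁) = pE(cosθ₁ − cosθ₂).
W = (2.929×10⁻¹³)(4700)·(cos75° − cos45°) = (1.377×10⁻⁹)·(-0.4483) = -6.171×10⁻¹⁰ J.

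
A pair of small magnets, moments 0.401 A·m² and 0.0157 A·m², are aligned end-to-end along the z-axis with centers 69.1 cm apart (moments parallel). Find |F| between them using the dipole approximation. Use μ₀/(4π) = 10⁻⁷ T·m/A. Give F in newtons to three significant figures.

On-axis B of dipole 1: B = (μ₀/4π)·2m₁/r³. Force on dipole 2: F = m₂·dB/dr.
dB/dr = −(μ₀/4π)·6m₁/r⁴, so |F| = (μ₀/4π)·6m₁m₂/r⁴.
F = 6(10⁻⁷)(0.401)(0.0157)/(0.691)⁴ = 1.657×10⁻⁸ N.

F ≈ 1.66×10⁻⁸ N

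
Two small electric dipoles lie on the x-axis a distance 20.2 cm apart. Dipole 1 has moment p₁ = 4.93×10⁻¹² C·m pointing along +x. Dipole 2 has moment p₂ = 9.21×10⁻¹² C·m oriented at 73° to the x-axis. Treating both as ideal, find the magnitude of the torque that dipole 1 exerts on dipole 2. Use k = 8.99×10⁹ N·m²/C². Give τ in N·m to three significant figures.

τ ≈ 9.47×10⁻¹¹ N·m

The second dipole sits on the axis of the first, so the field there is axial: E₁ = 2kp₁/r³ along +x.
E₁ = 2(8.99×10⁹)(4.93×10⁻¹²)/(0.202)³ = 10.75 N/C.
Torque on the second dipole: τ = p₂ E₁ sinθ.
τ = (9.21×10⁻¹²)(10.75)·sin73° = 9.472×10⁻¹¹ N·m.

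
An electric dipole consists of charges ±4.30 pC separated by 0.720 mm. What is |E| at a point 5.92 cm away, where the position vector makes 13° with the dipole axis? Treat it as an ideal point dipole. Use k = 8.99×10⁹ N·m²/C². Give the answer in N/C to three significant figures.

Dipole moment p = qd = (4.30×10⁻¹² C)(7.20×10⁻⁴ m) = 3.096×10⁻¹⁵ C·m.
At angle θ the dipole field magnitude is E = (kp/r³)·√(1 + 3cos²θ).
kp/r³ = (8.99×10⁹)(3.096×10⁻¹⁵) / (0.0592)³ = 0.1342 N/C.
√(1 + 3cos²13°) = √(1 + 3·0.9494) = √3.8482 ≈ 1.9617.
E ≈ 0.1342 × 1.962 = 0.2632 N/C.

E ≈ 0.263 N/C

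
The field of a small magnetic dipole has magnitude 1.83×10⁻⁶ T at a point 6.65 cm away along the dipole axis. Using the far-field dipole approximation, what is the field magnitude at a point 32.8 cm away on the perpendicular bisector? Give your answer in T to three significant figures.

Dipole fields scale as 1/r³ in the far field.
The axial field is twice the equatorial field at the same r, so the geometry factor is 1/2.
B₂ = B₁ · (1/2) · (r₁/r₂)³ = 1.83×10⁻⁶ · 0.5 · (6.65/32.8)³.
(r₁/r₂)³ = (0.2027)³ = 0.008334.
B₂ ≈ 7.625×10⁻⁹ T.

B ≈ 7.63×10⁻⁹ T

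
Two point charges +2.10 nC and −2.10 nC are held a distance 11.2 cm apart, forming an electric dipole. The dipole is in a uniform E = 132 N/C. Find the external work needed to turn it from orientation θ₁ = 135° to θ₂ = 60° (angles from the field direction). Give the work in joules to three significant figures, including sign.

W ≈ -3.75×10⁻⁸ J

Dipole moment p = qd = (2.10×10⁻⁹ C)(0.112 m) = 2.352×10⁻¹⁰ C·m.
W_ext = ΔU = U(θ₂) − U(θ₁) = −pE cosθ₂ − (−pE cosθ₁) = pE(cosθ₁ − cosθ₂).
W = (2.352×10⁻¹⁰)(132)·(cos135° − cos60°) = (3.105×10⁻⁸)·(-1.2071) = -3.748×10⁻⁸ J.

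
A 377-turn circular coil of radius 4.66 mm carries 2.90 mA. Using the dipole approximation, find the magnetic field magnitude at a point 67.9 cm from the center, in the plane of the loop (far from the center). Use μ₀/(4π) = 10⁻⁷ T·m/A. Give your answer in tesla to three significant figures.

B ≈ 2.38×10⁻¹¹ T

m = NIA = NIπa² = 377·(0.00290)·π·(0.00466)² = 7.459×10⁻⁵ A·m².
In the equatorial plane B = (μ₀/4π)·m/r³ (half the axial value).
B = (10⁻⁷)·(7.459×10⁻⁵) / (0.679)³ = 2.383×10⁻¹¹ T.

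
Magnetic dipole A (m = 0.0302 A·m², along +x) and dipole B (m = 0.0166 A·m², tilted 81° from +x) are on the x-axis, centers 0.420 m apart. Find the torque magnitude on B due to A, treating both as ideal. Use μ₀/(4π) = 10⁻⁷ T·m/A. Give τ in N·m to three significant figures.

Dipole B is on the axis of dipole A, so B₁ there is axial: B₁ = (μ₀/4π)·2m₁/r³ along +x.
B₁ = 2(10⁻⁷)(0.0302)/(0.420)³ = 8.152×10⁻⁸ T.
τ = m₂ B₁ sinθ.
τ = (0.0166)(8.152×10⁻⁸)·sin81° = 1.337×10⁻⁹ N·m.

τ ≈ 1.34×10⁻⁹ N·m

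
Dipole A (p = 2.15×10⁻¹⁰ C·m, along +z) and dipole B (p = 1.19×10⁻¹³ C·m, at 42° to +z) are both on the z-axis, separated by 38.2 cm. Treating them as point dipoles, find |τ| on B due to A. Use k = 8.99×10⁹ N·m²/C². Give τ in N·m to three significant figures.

The second dipole sits on the axis of the first, so the field there is axial: E₁ = 2kp₁/r³ along +z.
E₁ = 2(8.99×10⁹)(2.15×10⁻¹⁰)/(0.382)³ = 69.35 N/C.
Torque on the second dipole: τ = p₂ E₁ sinθ.
τ = (1.19×10⁻¹³)(69.35)·sin42° = 5.522×10⁻¹² N·m.

τ ≈ 5.52×10⁻¹² N·m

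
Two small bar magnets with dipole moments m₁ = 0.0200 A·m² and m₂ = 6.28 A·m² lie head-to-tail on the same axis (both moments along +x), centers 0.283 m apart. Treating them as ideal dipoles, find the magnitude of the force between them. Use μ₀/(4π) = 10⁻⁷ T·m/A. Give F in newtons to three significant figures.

F ≈ 1.17×10⁻⁵ N

On-axis B of dipole 1: B = (μ₀/4π)·2m₁/r³. Force on dipole 2: F = m₂·dB/dr.
dB/dr = −(μ₀/4π)·6m₁/r⁴, so |F| = (μ₀/4π)·6m₁m₂/r⁴.
F = 6(10⁻⁷)(0.0200)(6.28)/(0.283)⁴ = 1.175×10⁻⁵ N.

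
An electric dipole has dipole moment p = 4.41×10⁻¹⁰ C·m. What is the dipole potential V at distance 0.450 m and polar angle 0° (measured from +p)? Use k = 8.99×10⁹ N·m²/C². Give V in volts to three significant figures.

The dipole potential is V = kp cosθ / r².
V = (8.99×10⁹)(4.41×10⁻¹⁰)·cos0° / (0.450)² = 19.58 V.

V ≈ 19.6 V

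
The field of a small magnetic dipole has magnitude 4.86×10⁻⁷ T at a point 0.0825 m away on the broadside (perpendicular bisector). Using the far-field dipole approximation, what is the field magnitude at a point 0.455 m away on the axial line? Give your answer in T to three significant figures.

B ≈ 5.79×10⁻⁹ T

Dipole fields scale as 1/r³ in the far field.
The axial field is twice the equatorial field at the same r, so the geometry factor is 2/1.
B₂ = B₁ · (2/1) · (r₁/r₂)³ = 4.86×10⁻⁷ · 2 · (0.0825/0.455)³.
(r₁/r₂)³ = (0.1813)³ = 0.005961.
B₂ ≈ 5.794×10⁻⁹ T.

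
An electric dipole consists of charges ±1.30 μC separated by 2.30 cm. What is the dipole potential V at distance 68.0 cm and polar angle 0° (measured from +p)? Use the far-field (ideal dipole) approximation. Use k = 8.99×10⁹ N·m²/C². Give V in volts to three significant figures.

Dipole moment p = qd = (1.30×10⁻⁶ C)(0.0230 m) = 2.99×10⁻⁸ C·m.
The dipole potential is V = kp cosθ / r².
V = (8.99×10⁹)(2.99×10⁻⁸)·cos0° / (0.680)² = 581.3 V.

V ≈ 581 V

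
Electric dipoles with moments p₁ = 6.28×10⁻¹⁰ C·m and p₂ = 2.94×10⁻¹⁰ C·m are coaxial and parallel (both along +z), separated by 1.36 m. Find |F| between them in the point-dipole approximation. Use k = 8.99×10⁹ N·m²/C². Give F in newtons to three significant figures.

On-axis field of dipole 1 at distance r: E = 2kp₁/r³. Force on dipole 2 is F = p₂·dE/dr (gradient along axis).
dE/dr = −6kp₁/r⁴, so |F| = 6kp₁p₂/r⁴ (attractive for aligned moments).
F = 6(8.99×10⁹)(6.28×10⁻¹⁰)(2.94×10⁻¹⁰)/(1.36)⁴ = 2.911×10⁻⁹ N.

F ≈ 2.91×10⁻⁹ N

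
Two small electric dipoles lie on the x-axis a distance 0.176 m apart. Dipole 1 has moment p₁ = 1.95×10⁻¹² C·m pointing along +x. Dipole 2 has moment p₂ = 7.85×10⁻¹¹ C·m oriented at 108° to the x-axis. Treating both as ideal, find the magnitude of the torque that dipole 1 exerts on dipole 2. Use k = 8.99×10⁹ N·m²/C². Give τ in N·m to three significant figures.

The second dipole sits on the axis of the first, so the field there is axial: E₁ = 2kp₁/r³ along +x.
E₁ = 2(8.99×10⁹)(1.95×10⁻¹²)/(0.176)³ = 6.431 N/C.
Torque on the second dipole: τ = p₂ E₁ sinθ.
τ = (7.85×10⁻¹¹)(6.431)·sin108° = 4.801×10⁻¹⁰ N·m.

τ ≈ 4.80×10⁻¹⁰ N·m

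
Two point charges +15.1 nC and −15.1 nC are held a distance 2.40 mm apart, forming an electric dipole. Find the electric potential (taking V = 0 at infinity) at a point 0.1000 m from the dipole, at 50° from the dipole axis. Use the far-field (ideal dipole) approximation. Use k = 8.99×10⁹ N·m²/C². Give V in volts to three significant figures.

V ≈ 20.9 V

Dipole moment p = qd = (1.51×10⁻⁸ C)(0.00240 m) = 3.624×10⁻¹¹ C·m.
The dipole potential is V = kp cosθ / r².
V = (8.99×10⁹)(3.624×10⁻¹¹)·cos50° / (0.100)² = 20.94 V.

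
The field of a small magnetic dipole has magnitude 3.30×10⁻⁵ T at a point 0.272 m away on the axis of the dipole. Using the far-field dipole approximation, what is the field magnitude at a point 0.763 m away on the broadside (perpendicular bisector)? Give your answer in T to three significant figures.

B ≈ 7.48×10⁻⁷ T

Dipole fields scale as 1/r³ in the far field.
The axial field is twice the equatorial field at the same r, so the geometry factor is 1/2.
B₂ = B₁ · (1/2) · (r₁/r₂)³ = 3.30×10⁻⁵ · 0.5 · (0.272/0.763)³.
(r₁/r₂)³ = (0.3565)³ = 0.0453.
B₂ ≈ 7.475×10⁻⁷ T.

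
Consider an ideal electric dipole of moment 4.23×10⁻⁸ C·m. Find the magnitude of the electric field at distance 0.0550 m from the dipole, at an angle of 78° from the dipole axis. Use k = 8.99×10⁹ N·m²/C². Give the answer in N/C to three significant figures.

E ≈ 2.43×10⁶ N/C

At angle θ the dipole field magnitude is E = (kp/r³)·√(1 + 3cos²θ).
kp/r³ = (8.99×10⁹)(4.23×10⁻⁸) / (0.0550)³ = 2.286×10⁶ N/C.
√(1 + 3cos²78°) = √(1 + 3·0.0432) = √1.1297 ≈ 1.0629.
E ≈ 2.286×10⁶ × 1.063 = 2.429×10⁶ N/C.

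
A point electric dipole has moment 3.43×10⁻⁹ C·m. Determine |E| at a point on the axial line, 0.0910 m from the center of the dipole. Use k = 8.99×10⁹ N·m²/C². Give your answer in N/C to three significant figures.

On the dipole axis E = 2kp/r³.
E = 2·(8.99×10⁹)(3.43×10⁻⁹) / (0.0910)³ = 8.184×10⁴ N/C.

E ≈ 8.18×10⁴ N/C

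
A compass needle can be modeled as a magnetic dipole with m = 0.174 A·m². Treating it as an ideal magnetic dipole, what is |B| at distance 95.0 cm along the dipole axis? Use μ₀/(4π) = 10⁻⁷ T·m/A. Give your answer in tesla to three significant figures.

On axis B = (μ₀/4π)·2m/r³.
B = 2·(10⁻⁷)·(0.174) / (0.950)³ = 4.059×10⁻⁸ T.

B ≈ 4.06×10⁻⁸ T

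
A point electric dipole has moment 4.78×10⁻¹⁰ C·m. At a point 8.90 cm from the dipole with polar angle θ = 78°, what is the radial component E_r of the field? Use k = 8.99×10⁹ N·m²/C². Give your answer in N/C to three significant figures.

E_r ≈ 2530 N/C

For a dipole, E_r = (2kp cosθ)/r³.
kp/r³ = (8.99×10⁹)(4.78×10⁻¹⁰)/(0.0890)³ = 6096 N/C.
E_r = 2·6096·cos78° = 2535 N/C.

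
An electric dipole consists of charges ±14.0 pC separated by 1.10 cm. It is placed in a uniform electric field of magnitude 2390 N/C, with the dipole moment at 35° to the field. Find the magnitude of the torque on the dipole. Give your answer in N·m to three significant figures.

τ ≈ 2.11×10⁻¹⁰ N·m

Dipole moment p = qd = (1.40×10⁻¹¹ C)(0.0110 m) = 1.54×10⁻¹³ C·m.
Torque on an electric dipole: τ = pE sinθ.
τ = (1.54×10⁻¹³)(2390)·sin35° = 2.111×10⁻¹⁰ N·m.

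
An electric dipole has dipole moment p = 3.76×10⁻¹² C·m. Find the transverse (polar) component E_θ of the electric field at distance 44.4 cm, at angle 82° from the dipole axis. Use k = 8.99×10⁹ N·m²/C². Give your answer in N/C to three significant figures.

For a dipole, E_θ = (kp sinθ)/r³.
kp/r³ = (8.99×10⁹)(3.76×10⁻¹²)/(0.444)³ = 0.3862 N/C.
E_θ = 0.3862·sin82° = 0.3824 N/C.

E_θ ≈ 0.382 N/C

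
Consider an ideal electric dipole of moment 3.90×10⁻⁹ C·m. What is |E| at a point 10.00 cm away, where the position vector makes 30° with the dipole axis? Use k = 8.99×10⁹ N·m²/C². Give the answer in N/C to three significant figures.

At angle θ the dipole field magnitude is E = (kp/r³)·√(1 + 3cos²θ).
kp/r³ = (8.99×10⁹)(3.90×10⁻⁹) / (0.100)³ = 3.506×10⁴ N/C.
√(1 + 3cos²30°) = √(1 + 3·0.7500) = √3.2500 ≈ 1.8028.
E ≈ 3.506×10⁴ × 1.803 = 6.321×10⁴ N/C.

E ≈ 6.32×10⁴ N/C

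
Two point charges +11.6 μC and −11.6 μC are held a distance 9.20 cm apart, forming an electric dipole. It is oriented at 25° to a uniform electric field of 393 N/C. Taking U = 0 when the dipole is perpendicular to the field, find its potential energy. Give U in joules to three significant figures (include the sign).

Dipole moment p = qd = (1.16×10⁻⁵ C)(0.0920 m) = 1.067×10⁻⁶ C·m.
U = −p·E = −pE cosθ.
U = −(1.067×10⁻⁶)(393)·cos25° = -3.800×10⁻⁴ J.

U ≈ -3.80×10⁻⁴ J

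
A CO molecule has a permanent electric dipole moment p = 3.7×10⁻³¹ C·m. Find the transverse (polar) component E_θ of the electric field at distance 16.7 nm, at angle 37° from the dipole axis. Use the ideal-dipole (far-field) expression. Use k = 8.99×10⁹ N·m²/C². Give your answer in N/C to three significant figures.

For a dipole, E_θ = (kp sinθ)/r³.
kp/r³ = (8.99×10⁹)(3.70×10⁻³¹)/(1.67×10⁻⁸)³ = 714.2 N/C.
E_θ = 714.2·sin37° = 429.8 N/C.

E_θ ≈ 430 N/C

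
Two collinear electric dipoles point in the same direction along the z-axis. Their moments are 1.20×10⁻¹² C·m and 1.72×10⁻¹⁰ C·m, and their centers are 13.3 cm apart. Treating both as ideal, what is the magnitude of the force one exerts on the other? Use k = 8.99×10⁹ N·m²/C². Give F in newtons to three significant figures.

On-axis field of dipole 1 at distance r: E = 2kp₁/r³. Force on dipole 2 is F = p₂·dE/dr (gradient along axis).
dE/dr = −6kp₁/r⁴, so |F| = 6kp₁p₂/r⁴ (attractive for aligned moments).
F = 6(8.99×10⁹)(1.20×10⁻¹²)(1.72×10⁻¹⁰)/(0.133)⁴ = 3.558×10⁻⁸ N.

F ≈ 3.56×10⁻⁸ N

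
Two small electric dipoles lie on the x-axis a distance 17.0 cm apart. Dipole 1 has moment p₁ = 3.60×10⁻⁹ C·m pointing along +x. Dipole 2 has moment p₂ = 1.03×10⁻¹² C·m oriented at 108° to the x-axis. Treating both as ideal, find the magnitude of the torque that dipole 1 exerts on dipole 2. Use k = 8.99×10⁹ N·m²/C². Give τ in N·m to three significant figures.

The second dipole sits on the axis of the first, so the field there is axial: E₁ = 2kp₁/r³ along +x.
E₁ = 2(8.99×10⁹)(3.60×10⁻⁹)/(0.170)³ = 1.317×10⁴ N/C.
Torque on the second dipole: τ = p₂ E₁ sinθ.
τ = (1.03×10⁻¹²)(1.317×10⁴)·sin108° = 1.291×10⁻⁸ N·m.

τ ≈ 1.29×10⁻⁸ N·m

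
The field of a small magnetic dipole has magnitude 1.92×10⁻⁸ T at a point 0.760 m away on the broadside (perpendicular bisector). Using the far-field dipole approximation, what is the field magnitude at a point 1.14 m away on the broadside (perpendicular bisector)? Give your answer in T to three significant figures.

B ≈ 5.69×10⁻⁹ T

Dipole fields scale as 1/r³ in the far field; the geometry is the same at both points.
B₂ = B₁ · (r₁/r₂)³ = 1.92×10⁻⁸ · (0.760/1.14)³.
(r₁/r₂)³ = (0.6667)³ = 0.2963.
B₂ ≈ 5.689×10⁻⁹ T.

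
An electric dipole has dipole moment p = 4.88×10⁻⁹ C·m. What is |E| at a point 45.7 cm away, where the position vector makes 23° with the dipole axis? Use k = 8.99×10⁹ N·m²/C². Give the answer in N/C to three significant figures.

At angle θ the dipole field magnitude is E = (kp/r³)·√(1 + 3cos²θ).
kp/r³ = (8.99×10⁹)(4.88×10⁻⁹) / (0.457)³ = 459.7 N/C.
√(1 + 3cos²23°) = √(1 + 3·0.8473) = √3.5420 ≈ 1.8820.
E ≈ 459.7 × 1.882 = 865.1 N/C.

E ≈ 865 N/C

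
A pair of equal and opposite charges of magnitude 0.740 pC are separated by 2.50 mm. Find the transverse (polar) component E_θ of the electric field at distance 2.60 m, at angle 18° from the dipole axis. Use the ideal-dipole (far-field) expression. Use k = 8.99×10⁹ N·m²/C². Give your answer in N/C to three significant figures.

E_θ ≈ 2.92×10⁻⁷ N/C

Dipole moment p = qd = (7.40×10⁻¹³ C)(0.00250 m) = 1.85×10⁻¹⁵ C·m.
For a dipole, E_θ = (kp sinθ)/r³.
kp/r³ = (8.99×10⁹)(1.85×10⁻¹⁵)/(2.60)³ = 9.463×10⁻⁷ N/C.
E_θ = 9.463×10⁻⁷·sin18° = 2.924×10⁻⁷ N/C.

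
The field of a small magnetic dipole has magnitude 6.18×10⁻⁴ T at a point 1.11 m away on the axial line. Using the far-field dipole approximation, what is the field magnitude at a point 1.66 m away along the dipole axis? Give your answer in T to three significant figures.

Dipole fields scale as 1/r³ in the far field; the geometry is the same at both points.
B₂ = B₁ · (r₁/r₂)³ = 6.18×10⁻⁴ · (1.11/1.66)³.
(r₁/r₂)³ = (0.6687)³ = 0.299.
B₂ ≈ 1.848×10⁻⁴ T.

B ≈ 1.85×10⁻⁴ T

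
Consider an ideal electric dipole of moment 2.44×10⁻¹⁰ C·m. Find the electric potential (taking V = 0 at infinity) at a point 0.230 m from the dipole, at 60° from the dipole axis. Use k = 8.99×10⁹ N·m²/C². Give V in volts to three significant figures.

The dipole potential is V = kp cosθ / r².
V = (8.99×10⁹)(2.44×10⁻¹⁰)·cos60° / (0.230)² = 20.73 V.

V ≈ 20.7 V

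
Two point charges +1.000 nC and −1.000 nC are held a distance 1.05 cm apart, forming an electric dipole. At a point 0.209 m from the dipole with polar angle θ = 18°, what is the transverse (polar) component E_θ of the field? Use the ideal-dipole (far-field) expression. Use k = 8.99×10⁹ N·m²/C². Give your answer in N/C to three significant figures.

E_θ ≈ 3.20 N/C

Dipole moment p = qd = (1.00×10⁻⁹ C)(0.0105 m) = 1.05×10⁻¹¹ C·m.
For a dipole, E_θ = (kp sinθ)/r³.
kp/r³ = (8.99×10⁹)(1.05×10⁻¹¹)/(0.209)³ = 10.34 N/C.
E_θ = 10.34·sin18° = 3.195 N/C.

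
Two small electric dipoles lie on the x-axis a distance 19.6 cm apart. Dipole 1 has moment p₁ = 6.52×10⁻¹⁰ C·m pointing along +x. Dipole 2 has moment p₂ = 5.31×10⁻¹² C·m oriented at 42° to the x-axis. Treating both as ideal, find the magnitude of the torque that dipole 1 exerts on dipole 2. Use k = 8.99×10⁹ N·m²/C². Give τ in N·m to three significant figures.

The second dipole sits on the axis of the first, so the field there is axial: E₁ = 2kp₁/r³ along +x.
E₁ = 2(8.99×10⁹)(6.52×10⁻¹⁰)/(0.196)³ = 1557 N/C.
Torque on the second dipole: τ = p₂ E₁ sinθ.
τ = (5.31×10⁻¹²)(1557)·sin42° = 5.532×10⁻⁹ N·m.

τ ≈ 5.53×10⁻⁹ N·m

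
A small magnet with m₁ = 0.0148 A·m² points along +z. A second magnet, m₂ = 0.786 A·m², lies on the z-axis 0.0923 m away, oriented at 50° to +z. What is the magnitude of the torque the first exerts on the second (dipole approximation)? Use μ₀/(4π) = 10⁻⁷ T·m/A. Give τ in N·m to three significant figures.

Dipole B is on the axis of dipole A, so B₁ there is axial: B₁ = (μ₀/4π)·2m₁/r³ along +z.
B₁ = 2(10⁻⁷)(0.0148)/(0.0923)³ = 3.764×10⁻⁶ T.
τ = m₂ B₁ sinθ.
τ = (0.786)(3.764×10⁻⁶)·sin50° = 2.267×10⁻⁶ N·m.

τ ≈ 2.27×10⁻⁶ N·m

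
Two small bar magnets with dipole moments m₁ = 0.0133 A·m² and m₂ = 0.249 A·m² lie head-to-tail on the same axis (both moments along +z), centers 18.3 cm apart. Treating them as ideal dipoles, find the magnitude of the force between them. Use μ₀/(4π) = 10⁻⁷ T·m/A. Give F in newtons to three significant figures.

On-axis B of dipole 1: B = (μ₀/4π)·2m₁/r³. Force on dipole 2: F = m₂·dB/dr.
dB/dr = −(μ₀/4π)·6m₁/r⁴, so |F| = (μ₀/4π)·6m₁m₂/r⁴.
F = 6(10⁻⁷)(0.0133)(0.249)/(0.183)⁴ = 1.772×10⁻⁶ N.

F ≈ 1.77×10⁻⁶ N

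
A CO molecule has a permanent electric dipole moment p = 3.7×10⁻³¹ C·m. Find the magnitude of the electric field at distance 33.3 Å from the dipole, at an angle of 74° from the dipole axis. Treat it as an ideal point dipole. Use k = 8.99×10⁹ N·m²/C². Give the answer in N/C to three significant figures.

At angle θ the dipole field magnitude is E = (kp/r³)·√(1 + 3cos²θ).
kp/r³ = (8.99×10⁹)(3.70×10⁻³¹) / (3.33×10⁻⁹)³ = 9.008×10⁴ N/C.
√(1 + 3cos²74°) = √(1 + 3·0.0760) = √1.2279 ≈ 1.1081.
E ≈ 9.008×10⁴ × 1.108 = 9.982×10⁴ N/C.

E ≈ 9.98×10⁴ N/C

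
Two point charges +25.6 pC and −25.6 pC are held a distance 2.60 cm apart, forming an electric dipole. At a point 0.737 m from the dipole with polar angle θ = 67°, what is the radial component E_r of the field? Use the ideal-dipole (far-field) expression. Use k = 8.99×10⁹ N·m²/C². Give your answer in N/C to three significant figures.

Dipole moment p = qd = (2.56×10⁻¹¹ C)(0.0260 m) = 6.656×10⁻¹³ C·m.
For a dipole, E_r = (2kp cosθ)/r³.
kp/r³ = (8.99×10⁹)(6.656×10⁻¹³)/(0.737)³ = 0.01495 N/C.
E_r = 2·0.01495·cos67° = 0.01168 N/C.

E_r ≈ 0.0117 N/C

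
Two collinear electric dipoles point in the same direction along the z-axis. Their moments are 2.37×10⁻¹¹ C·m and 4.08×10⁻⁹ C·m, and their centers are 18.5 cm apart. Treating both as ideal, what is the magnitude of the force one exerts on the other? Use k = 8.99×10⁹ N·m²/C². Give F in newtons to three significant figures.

On-axis field of dipole 1 at distance r: E = 2kp₁/r³. Force on dipole 2 is F = p₂·dE/dr (gradient along axis).
dE/dr = −6kp₁/r⁴, so |F| = 6kp₁p₂/r⁴ (attractive for aligned moments).
F = 6(8.99×10⁹)(2.37×10⁻¹¹)(4.08×10⁻⁹)/(0.185)⁴ = 4.453×10⁻⁶ N.

F ≈ 4.45×10⁻⁶ N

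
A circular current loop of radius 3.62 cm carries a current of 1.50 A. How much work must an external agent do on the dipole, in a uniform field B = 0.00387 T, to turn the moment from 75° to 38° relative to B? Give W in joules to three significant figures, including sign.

W ≈ -1.26×10⁻⁵ J

Magnetic moment m = IA = Iπa² = (1.50)·π·(0.0362)² = 0.006175 A·m².
W_ext = ΔU = −mB cosθ₂ + mB cosθ₁ = mB(cosθ₁ − cosθ₂).
W = (0.006175)(0.00387)·(cos75° − cos38°) = (2.390×10⁻⁵)·(-0.5292) = -1.265×10⁻⁵ J.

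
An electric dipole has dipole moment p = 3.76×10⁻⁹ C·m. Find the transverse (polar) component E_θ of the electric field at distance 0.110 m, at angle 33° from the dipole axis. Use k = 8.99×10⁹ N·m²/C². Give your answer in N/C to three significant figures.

For a dipole, E_θ = (kp sinθ)/r³.
kp/r³ = (8.99×10⁹)(3.76×10⁻⁹)/(0.110)³ = 2.540×10⁴ N/C.
E_θ = 2.540×10⁴·sin33° = 1.383×10⁴ N/C.

E_θ ≈ 1.38×10⁴ N/C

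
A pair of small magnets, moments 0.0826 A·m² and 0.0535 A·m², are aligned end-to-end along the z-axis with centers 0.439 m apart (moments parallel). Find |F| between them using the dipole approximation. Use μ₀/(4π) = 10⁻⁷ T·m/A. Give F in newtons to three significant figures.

F ≈ 7.14×10⁻⁸ N

On-axis B of dipole 1: B = (μ₀/4π)·2m₁/r³. Force on dipole 2: F = m₂·dB/dr.
dB/dr = −(μ₀/4π)·6m₁/r⁴, so |F| = (μ₀/4π)·6m₁m₂/r⁴.
F = 6(10⁻⁷)(0.0826)(0.0535)/(0.439)⁴ = 7.139×10⁻⁸ N.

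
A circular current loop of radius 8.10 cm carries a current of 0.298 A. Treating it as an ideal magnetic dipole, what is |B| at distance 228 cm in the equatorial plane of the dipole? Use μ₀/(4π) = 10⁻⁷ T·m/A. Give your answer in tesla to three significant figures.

Magnetic moment m = IA = Iπa² = (0.298)·π·(0.0810)² = 0.006142 A·m².
In the equatorial plane B = (μ₀/4π)·m/r³ (half the axial value).
B = (10⁻⁷)·(0.006142) / (2.28)³ = 5.182×10⁻¹¹ T.

B ≈ 5.18×10⁻¹¹ T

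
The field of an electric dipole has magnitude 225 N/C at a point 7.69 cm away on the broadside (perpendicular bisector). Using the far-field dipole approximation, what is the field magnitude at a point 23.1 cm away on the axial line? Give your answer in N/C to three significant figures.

Dipole fields scale as 1/r³ in the far field.
The axial field is twice the equatorial field at the same r, so the geometry factor is 2/1.
E₂ = E₁ · (2/1) · (r₁/r₂)³ = 225 · 2 · (7.69/23.1)³.
(r₁/r₂)³ = (0.3329)³ = 0.03689.
E₂ ≈ 16.60 N/C.

E ≈ 16.6 N/C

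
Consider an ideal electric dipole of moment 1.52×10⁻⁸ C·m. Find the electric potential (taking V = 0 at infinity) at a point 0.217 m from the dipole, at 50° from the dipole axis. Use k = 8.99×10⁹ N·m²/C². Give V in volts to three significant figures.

The dipole potential is V = kp cosθ / r².
V = (8.99×10⁹)(1.52×10⁻⁸)·cos50° / (0.217)² = 1865 V.

V ≈ 1870 V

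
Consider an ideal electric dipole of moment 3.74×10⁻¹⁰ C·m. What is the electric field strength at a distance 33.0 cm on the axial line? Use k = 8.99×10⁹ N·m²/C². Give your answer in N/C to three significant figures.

On the dipole axis E = 2kp/r³.
E = 2·(8.99×10⁹)(3.74×10⁻¹⁰) / (0.330)³ = 187.1 N/C.

E ≈ 187 N/C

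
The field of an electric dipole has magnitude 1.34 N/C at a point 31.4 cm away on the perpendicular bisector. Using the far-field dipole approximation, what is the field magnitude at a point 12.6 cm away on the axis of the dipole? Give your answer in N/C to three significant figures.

E ≈ 41.5 N/C

Dipole fields scale as 1/r³ in the far field.
The axial field is twice the equatorial field at the same r, so the geometry factor is 2/1.
E₂ = E₁ · (2/1) · (r₁/r₂)³ = 1.34 · 2 · (31.4/12.6)³.
(r₁/r₂)³ = (2.492)³ = 15.48.
E₂ ≈ 41.48 N/C.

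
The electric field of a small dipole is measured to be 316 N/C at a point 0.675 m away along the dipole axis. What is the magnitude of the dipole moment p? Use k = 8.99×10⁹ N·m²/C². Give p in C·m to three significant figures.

On axis E = 2kp/r³, so p = Er³/(2k).
p = (316)·(0.675)³ / (2·8.99×10⁹) = 5.405×10⁻⁹ C·m.

p ≈ 5.41×10⁻⁹ C·m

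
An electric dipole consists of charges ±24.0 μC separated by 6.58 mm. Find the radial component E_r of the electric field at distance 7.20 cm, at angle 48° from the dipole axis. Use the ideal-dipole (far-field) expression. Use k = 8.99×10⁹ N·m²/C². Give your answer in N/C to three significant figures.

Dipole moment p = qd = (2.40×10⁻⁵ C)(0.00658 m) = 1.579×10⁻⁷ C·m.
For a dipole, E_r = (2kp cosθ)/r³.
kp/r³ = (8.99×10⁹)(1.579×10⁻⁷)/(0.0720)³ = 3.803×10⁶ N/C.
E_r = 2·3.803×10⁶·cos48° = 5.090×10⁶ N/C.

E_r ≈ 5.09×10⁶ N/C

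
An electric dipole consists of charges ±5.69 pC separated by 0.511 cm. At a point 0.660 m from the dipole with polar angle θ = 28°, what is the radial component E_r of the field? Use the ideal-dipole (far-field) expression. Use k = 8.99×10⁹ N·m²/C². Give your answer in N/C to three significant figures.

E_r ≈ 0.00161 N/C

Dipole moment p = qd = (5.69×10⁻¹² C)(0.00511 m) = 2.908×10⁻¹⁴ C·m.
For a dipole, E_r = (2kp cosθ)/r³.
kp/r³ = (8.99×10⁹)(2.908×10⁻¹⁴)/(0.660)³ = 9.093×10⁻⁴ N/C.
E_r = 2·9.093×10⁻⁴·cos28° = 0.001606 N/C.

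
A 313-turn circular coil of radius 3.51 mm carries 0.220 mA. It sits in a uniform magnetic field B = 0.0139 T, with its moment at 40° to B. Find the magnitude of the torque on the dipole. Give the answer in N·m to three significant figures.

m = NIA = NIπa² = 313·(2.20×10⁻⁴)·π·(0.00351)² = 2.665×10⁻⁶ A·m².
Torque on a magnetic dipole: τ = mB sinθ.
τ = (2.665×10⁻⁶)(0.0139)·sin40° = 2.381×10⁻⁸ N·m.

τ ≈ 2.38×10⁻⁸ N·m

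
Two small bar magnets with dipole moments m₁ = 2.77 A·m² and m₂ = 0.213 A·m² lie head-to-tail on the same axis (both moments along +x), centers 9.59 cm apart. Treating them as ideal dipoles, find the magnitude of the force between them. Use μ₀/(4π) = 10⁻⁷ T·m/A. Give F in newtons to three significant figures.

F ≈ 0.00419 N

On-axis B of dipole 1: B = (μ₀/4π)·2m₁/r³. Force on dipole 2: F = m₂·dB/dr.
dB/dr = −(μ₀/4π)·6m₁/r⁴, so |F| = (μ₀/4π)·6m₁m₂/r⁴.
F = 6(10⁻⁷)(2.77)(0.213)/(0.0959)⁴ = 0.004185 N.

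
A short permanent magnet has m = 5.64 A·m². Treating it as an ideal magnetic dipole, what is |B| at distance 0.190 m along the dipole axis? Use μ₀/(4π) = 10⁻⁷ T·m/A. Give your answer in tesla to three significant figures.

B ≈ 1.64×10⁻⁴ T

On axis B = (μ₀/4π)·2m/r³.
B = 2·(10⁻⁷)·(5.64) / (0.190)³ = 1.645×10⁻⁴ T.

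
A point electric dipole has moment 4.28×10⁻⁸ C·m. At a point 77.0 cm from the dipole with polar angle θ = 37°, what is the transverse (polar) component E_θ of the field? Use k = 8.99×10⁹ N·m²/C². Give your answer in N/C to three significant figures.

For a dipole, E_θ = (kp sinθ)/r³.
kp/r³ = (8.99×10⁹)(4.28×10⁻⁸)/(0.770)³ = 842.8 N/C.
E_θ = 842.8·sin37° = 507.2 N/C.

E_θ ≈ 507 N/C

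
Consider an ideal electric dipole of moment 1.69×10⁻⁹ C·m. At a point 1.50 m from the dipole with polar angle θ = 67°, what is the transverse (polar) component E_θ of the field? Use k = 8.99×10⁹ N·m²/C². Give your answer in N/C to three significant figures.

For a dipole, E_θ = (kp sinθ)/r³.
kp/r³ = (8.99×10⁹)(1.69×10⁻⁹)/(1.50)³ = 4.502 N/C.
E_θ = 4.502·sin67° = 4.144 N/C.

E_θ ≈ 4.14 N/C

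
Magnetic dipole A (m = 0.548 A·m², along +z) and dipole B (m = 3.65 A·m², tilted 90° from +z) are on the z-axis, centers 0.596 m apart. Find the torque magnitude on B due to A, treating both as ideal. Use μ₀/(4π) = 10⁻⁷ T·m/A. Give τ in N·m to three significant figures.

Dipole B is on the axis of dipole A, so B₁ there is axial: B₁ = (μ₀/4π)·2m₁/r³ along +z.
B₁ = 2(10⁻⁷)(0.548)/(0.596)³ = 5.177×10⁻⁷ T.
τ = m₂ B₁ sinθ.
τ = (3.65)(5.177×10⁻⁷)·sin90° = 1.890×10⁻⁶ N·m.

τ ≈ 1.89×10⁻⁶ N·m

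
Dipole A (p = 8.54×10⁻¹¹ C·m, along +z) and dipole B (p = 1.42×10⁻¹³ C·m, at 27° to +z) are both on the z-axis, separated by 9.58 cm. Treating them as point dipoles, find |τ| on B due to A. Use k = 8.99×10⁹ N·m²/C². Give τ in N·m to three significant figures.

The second dipole sits on the axis of the first, so the field there is axial: E₁ = 2kp₁/r³ along +z.
E₁ = 2(8.99×10⁹)(8.54×10⁻¹¹)/(0.0958)³ = 1746 N/C.
Torque on the second dipole: τ = p₂ E₁ sinθ.
τ = (1.42×10⁻¹³)(1746)·sin27° = 1.126×10⁻¹⁰ N·m.

τ ≈ 1.13×10⁻¹⁰ N·m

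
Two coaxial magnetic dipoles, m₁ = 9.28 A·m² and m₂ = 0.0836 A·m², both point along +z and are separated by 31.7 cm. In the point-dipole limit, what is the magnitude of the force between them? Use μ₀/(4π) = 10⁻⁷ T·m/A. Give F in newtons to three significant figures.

On-axis B of dipole 1: B = (μ₀/4π)·2m₁/r³. Force on dipole 2: F = m₂·dB/dr.
dB/dr = −(μ₀/4π)·6m₁/r⁴, so |F| = (μ₀/4π)·6m₁m₂/r⁴.
F = 6(10⁻⁷)(9.28)(0.0836)/(0.317)⁴ = 4.610×10⁻⁵ N.

F ≈ 4.61×10⁻⁵ N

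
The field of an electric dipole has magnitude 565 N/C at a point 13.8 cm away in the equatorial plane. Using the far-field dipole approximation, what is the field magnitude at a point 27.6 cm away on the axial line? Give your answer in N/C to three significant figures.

E ≈ 141 N/C

Dipole fields scale as 1/r³ in the far field.
The axial field is twice the equatorial field at the same r, so the geometry factor is 2/1.
E₂ = E₁ · (2/1) · (r₁/r₂)³ = 565 · 2 · (13.8/27.6)³.
(r₁/r₂)³ = (0.5)³ = 0.125.
E₂ ≈ 141.2 N/C.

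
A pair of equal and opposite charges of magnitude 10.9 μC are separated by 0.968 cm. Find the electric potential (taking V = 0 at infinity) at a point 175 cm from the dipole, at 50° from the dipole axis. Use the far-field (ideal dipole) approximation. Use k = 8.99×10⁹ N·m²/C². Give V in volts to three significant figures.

Dipole moment p = qd = (1.09×10⁻⁵ C)(0.00968 m) = 1.055×10⁻⁷ C·m.
The dipole potential is V = kp cosθ / r².
V = (8.99×10⁹)(1.055×10⁻⁷)·cos50° / (1.75)² = 199.1 V.

V ≈ 199 V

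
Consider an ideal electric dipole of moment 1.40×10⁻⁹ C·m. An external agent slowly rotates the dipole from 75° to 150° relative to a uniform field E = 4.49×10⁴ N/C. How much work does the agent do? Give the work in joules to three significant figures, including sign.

W_ext = ΔU = U(θ₂) − U(θ₁) = −pE cosθ₂ − (−pE cosθ₁) = pE(cosθ₁ − cosθ₂).
W = (1.40×10⁻⁹)(4.49×10⁴)·(cos75° − cos150°) = (6.286×10⁻⁵)·(+1.1248) = 7.071×10⁻⁵ J.

W ≈ 7.07×10⁻⁵ J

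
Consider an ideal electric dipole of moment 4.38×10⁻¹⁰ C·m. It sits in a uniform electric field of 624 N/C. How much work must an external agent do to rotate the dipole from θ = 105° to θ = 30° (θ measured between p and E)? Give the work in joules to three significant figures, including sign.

W ≈ -3.07×10⁻⁷ J

W_ext = ΔU = U(θ₂) − U(θ₁) = −pE cosθ₂ − (−pE cosθ₁) = pE(cosθ₁ − cosθ₂).
W = (4.38×10⁻¹⁰)(624)·(cos105° − cos30°) = (2.733×10⁻⁷)·(-1.1248) = -3.074×10⁻⁷ J.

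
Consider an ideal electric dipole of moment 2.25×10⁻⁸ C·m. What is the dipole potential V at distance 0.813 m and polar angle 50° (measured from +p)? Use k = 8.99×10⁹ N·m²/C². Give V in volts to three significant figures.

The dipole potential is V = kp cosθ / r².
V = (8.99×10⁹)(2.25×10⁻⁸)·cos50° / (0.813)² = 196.7 V.

V ≈ 197 V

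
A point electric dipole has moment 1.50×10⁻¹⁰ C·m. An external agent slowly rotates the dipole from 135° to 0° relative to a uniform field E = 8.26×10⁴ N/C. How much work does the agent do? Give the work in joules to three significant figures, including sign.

W ≈ -2.12×10⁻⁵ J

W_ext = ΔU = U(θ₂) − U(θ₁) = −pE cosθ₂ − (−pE cosθ₁) = pE(cosθ₁ − cosθ₂).
W = (1.50×10⁻¹⁰)(8.26×10⁴)·(cos135° − cos0°) = (1.239×10⁻⁵)·(-1.7071) = -2.115×10⁻⁵ J.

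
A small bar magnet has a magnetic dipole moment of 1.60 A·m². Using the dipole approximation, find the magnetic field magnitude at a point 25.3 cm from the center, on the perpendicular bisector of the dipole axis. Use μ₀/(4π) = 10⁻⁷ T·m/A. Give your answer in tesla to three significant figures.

In the equatorial plane B = (μ₀/4π)·m/r³ (half the axial value).
B = (10⁻⁷)·(1.60) / (0.253)³ = 9.880×10⁻⁶ T.

B ≈ 9.88×10⁻⁶ T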